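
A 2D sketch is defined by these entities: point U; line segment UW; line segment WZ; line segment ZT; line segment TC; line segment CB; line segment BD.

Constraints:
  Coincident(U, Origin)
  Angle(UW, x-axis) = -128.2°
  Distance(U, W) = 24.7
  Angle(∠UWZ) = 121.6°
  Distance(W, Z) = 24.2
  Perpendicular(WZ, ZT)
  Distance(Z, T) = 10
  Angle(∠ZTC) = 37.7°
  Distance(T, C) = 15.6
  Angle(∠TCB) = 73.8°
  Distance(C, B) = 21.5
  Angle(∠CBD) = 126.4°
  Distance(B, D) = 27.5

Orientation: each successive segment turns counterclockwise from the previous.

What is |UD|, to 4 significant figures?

72.83

∠TCB = 73.8° gives CB at -91.30° from the x-axis; with |CB| = 21.5, B = (-12.90, -55.47). ∠CBD = 126.4° gives BD at -37.70° from the x-axis; with |BD| = 27.5, D = (8.859, -72.29). Then |UD| = |D − U| = 72.83.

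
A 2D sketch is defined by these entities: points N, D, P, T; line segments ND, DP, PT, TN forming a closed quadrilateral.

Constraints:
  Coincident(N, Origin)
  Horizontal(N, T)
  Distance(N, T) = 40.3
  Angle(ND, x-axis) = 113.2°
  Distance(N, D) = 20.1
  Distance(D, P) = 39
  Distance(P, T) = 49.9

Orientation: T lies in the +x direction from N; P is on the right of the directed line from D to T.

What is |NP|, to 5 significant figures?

21.090

Checks: |DP| = 39.00 ✓; |PT| = 49.90 ✓.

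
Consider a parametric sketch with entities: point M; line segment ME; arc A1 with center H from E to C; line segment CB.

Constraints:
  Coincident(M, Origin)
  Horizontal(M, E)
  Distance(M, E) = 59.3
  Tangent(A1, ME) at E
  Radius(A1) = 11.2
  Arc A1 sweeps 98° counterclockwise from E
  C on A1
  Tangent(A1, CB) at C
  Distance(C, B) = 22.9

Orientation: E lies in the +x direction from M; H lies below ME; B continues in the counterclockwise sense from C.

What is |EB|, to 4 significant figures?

36.31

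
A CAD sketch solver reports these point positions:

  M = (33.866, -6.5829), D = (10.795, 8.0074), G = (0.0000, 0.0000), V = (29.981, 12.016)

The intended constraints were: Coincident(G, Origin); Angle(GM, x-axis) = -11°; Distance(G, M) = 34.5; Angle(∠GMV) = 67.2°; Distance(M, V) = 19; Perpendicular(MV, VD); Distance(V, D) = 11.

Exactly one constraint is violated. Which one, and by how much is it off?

Distance(V, D) = 11 — off by 8.60.

G = (0.00, 0.00) ✓; GM at -11.00° ✓; |GM| = 34.50 ✓; ∠GMV = 67.20° ✓; |MV| = 19.00 ✓; ∠(MV, VD) = 90.00° ✓; |VD| = 19.60 ✗.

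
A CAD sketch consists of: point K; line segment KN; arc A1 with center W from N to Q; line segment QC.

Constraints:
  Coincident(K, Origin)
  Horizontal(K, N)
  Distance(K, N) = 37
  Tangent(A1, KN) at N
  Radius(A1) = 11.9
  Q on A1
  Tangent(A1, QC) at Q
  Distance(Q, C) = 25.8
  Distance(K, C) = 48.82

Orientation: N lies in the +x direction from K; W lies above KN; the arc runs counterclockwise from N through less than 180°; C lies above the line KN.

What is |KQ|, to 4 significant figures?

50.03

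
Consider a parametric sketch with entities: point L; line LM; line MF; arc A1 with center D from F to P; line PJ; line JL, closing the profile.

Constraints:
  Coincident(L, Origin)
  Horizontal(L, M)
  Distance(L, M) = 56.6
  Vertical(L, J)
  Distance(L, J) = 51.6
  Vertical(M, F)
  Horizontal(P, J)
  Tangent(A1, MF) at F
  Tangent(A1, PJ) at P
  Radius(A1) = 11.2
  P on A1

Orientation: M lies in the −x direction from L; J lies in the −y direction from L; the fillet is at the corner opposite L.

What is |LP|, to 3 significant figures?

68.7

L is at the origin; LM is horizontal with |LM| = 56.6 and M on the −x side, so M = (-56.6, 0.00). L and J share the same x with |LJ| = 51.6 and J on the −y side, so J = (0.00, -51.6). The virtual corner opposite L is at (-56.6, -51.6). Since A1 is tangent to MF there, DF ⟂ MF and since A1 is tangent to PJ there, DP ⟂ PJ, with radius 11.2, so the center D sits 11.2 in from both sides at D = (-45.4, -40.4). That places the tangent points at F = (-56.6, -40.4) on MF and P = (-45.4, -51.6) on PJ. Then |LP| = |P − L| = 68.7.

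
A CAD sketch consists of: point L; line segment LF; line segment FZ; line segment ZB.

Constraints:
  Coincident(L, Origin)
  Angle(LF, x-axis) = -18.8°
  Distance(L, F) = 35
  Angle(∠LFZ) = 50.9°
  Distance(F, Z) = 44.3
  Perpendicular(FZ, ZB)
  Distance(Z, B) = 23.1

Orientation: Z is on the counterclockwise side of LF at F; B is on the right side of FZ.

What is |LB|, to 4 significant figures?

54.96

L is at the origin; LF runs at -18.8° with length 35.0, so F = 35.0·(cos -18.8°, sin -18.8°) = (33.13, -11.28). ∠LFZ = 50.9°, so FZ runs at -18.8° + (180° − 50.9°) = 110.3° from the x-axis; with |FZ| = 44.3, Z = F + 44.3·(cos 110.3°, sin 110.3°) = (17.76, 30.27). FZ ⟂ ZB; with |ZB| = 23.1 on the right of FZ, B = Z + 23.1·(0.9379, 0.3469) = (39.43, 38.28). Then |LB| = |B − L| = 54.96.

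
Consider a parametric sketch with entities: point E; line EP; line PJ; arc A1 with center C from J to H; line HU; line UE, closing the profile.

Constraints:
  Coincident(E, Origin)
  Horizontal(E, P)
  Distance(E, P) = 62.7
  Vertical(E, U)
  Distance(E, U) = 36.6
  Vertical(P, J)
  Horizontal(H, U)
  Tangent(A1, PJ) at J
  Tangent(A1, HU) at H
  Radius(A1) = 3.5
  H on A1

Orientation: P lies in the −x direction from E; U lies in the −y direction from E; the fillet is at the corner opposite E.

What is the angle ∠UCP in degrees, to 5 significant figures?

99.420°

EU is vertical with |EU| = 36.6 and U on the −y side, so U = (0.0000, -36.600). The virtual corner opposite E is at (-62.700, -36.600). The tangent condition forces CJ to be normal to PJ and tangency of A1 to HU means the radius CH is perpendicular to HU, with radius 3.5, so the center C sits 3.5 in from both sides at C = (-59.200, -33.100). Then cos ∠UCP = CU·CP / (|CU||CP|), giving 99.420°.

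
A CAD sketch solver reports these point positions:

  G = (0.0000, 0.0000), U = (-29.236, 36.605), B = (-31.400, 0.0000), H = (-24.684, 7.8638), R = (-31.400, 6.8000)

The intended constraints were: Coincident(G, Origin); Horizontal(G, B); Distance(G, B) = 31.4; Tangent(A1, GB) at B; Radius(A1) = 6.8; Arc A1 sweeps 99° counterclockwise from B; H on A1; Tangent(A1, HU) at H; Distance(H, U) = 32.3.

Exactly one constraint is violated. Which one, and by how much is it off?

Distance(H, U) = 32.3 — off by 3.20.

G = (0.00, 0.00) ✓; G.y = 0.00, B.y = 0.00 ✓; |GB| = 31.40 ✓; ∠(RB, BG) = 90.00° ✓; |RB| = 6.800 ✓; bearing(R→H) − bearing(R→B) = 99.00° ✓; |RH| = 6.800 ✓; ∠(RH, HU) = 90.00° ✓; |HU| = 29.10 ✗.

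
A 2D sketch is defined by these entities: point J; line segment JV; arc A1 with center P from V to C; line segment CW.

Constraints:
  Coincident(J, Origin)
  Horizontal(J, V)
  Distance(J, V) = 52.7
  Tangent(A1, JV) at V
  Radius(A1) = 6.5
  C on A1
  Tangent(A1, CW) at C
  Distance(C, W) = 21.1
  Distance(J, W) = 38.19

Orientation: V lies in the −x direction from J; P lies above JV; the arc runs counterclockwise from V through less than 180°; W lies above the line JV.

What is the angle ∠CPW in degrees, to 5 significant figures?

72.878°

J is at the origin; JV is horizontal with |JV| = 52.7 and V on the −x side, so V = (-52.700, 0.0000). A1 meets JV tangentially, so PV is at right angles to JV, so P = V + (0, 6.5) = (-52.700, 6.5000). Since PC ⟂ CW (tangency), |PW| = √(6.5² + 21.1²) = 22.078 regardless of where C sits on A1. So W lies on both circle(J, 38.19) and circle(P, 22.078); the above-JV intersection is W = (-33.762, 17.850). C is the foot of the tangent from W: C = (-47.865, 2.1554).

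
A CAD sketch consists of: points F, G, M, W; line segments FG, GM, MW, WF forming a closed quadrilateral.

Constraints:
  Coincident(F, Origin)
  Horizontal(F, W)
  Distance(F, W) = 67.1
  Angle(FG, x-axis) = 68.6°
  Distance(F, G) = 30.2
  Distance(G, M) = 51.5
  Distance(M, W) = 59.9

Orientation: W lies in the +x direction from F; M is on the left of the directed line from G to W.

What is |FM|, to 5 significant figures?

78.589

F is at the origin; FW is horizontal with |FW| = 67.1 and W in +x, so W = (67.1, 0). FG runs at 68.6° with |FG| = 30.2, so G = (11.019, 28.118). M is determined by |GM| = 51.5 and |MW| = 59.9 together: it lies at the intersection of circle(G, 51.5) and circle(W, 59.9). With |GW| = 62.735, the foot of the radical line on GW is 23.909 from G and the perpendicular offset is √(51.5² − 23.909²) = 45.614. Taking the left-of-GW solution: M = (52.837, 58.177).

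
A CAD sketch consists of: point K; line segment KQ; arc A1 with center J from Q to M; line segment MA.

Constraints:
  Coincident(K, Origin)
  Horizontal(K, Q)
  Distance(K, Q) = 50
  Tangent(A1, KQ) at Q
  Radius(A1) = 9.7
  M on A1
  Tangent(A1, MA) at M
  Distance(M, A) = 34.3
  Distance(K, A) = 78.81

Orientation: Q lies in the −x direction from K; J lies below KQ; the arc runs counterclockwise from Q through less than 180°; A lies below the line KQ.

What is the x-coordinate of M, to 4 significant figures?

-59.43

Checks: ∠(JQ, QK) = 90.00° ✓; |JQ| = 9.700 ✓; |JM| = 9.700 ✓; ∠(JM, MA) = 90.00° ✓; |MA| = 34.30 ✓; |KA| = 78.81 ✓.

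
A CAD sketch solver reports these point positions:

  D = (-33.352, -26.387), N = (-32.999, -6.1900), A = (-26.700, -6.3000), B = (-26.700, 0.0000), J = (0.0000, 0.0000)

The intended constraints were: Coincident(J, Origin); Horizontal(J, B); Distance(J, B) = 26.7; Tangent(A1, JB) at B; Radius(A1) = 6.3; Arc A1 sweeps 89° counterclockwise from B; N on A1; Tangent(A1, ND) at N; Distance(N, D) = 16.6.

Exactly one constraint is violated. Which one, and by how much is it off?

Distance(N, D) = 16.6 — off by 3.60.

J = (0.00, 0.00) ✓; J.y = 0.00, B.y = 0.00 ✓; |JB| = 26.70 ✓; ∠(AB, BJ) = 90.00° ✓; |AB| = 6.300 ✓; bearing(A→N) − bearing(A→B) = 89.00° ✓; |AN| = 6.300 ✓; ∠(AN, ND) = 90.00° ✓; |ND| = 20.20 ✗.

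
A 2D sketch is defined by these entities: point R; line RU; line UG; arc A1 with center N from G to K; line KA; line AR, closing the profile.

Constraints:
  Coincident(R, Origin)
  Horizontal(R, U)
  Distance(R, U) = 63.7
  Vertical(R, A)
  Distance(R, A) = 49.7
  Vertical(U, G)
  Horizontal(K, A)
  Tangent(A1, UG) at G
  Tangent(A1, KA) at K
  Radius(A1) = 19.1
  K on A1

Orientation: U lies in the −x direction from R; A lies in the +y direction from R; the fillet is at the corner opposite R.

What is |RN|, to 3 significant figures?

54.1

R and A share the same x with |RA| = 49.7 and A on the +y side, so A = (0.00, 49.7). The virtual corner opposite R is at (-63.7, 49.7). A1 meets UG tangentially, so NG is at right angles to UG and the tangent condition forces NK to be normal to KA, with radius 19.1, so the center N sits 19.1 in from both sides at N = (-44.6, 30.6). Then |RN| = |N − R| = 54.1.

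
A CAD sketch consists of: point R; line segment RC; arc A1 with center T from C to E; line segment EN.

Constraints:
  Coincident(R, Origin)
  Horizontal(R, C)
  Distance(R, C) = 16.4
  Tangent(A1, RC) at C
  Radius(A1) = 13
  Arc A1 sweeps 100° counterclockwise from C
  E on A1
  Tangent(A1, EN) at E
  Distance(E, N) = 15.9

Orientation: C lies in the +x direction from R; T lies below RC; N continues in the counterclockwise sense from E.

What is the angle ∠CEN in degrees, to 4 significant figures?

130.0°

R is at the origin; RC is horizontal with |RC| = 16.4 and C on the +x side, so C = (16.40, 0.000). Tangency of A1 to RC means the radius TC is perpendicular to RC, so T = C + (0, -13) = (16.40, -13.00). On A1, C sits at bearing 90° from T; a 100° counterclockwise sweep puts E at bearing 190°, so E = T + 13.0·(cos 190°, sin 190°) = (3.597, -15.26). Since A1 is tangent to EN there, TE ⟂ EN, so EN runs along (−sin 190°, cos 190°); with |EN| = 15.9, N = (6.359, -30.92). Then cos ∠CEN = EC·EN / (|EC||EN|), giving 130.0°.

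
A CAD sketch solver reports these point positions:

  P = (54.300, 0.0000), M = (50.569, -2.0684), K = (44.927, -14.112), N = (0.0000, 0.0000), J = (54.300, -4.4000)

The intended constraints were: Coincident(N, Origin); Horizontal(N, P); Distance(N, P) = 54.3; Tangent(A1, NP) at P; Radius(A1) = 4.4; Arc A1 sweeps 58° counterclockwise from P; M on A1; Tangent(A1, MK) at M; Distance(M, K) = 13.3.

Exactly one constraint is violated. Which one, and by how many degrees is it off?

Tangent(A1, MK) at M — off by 6.90°.

N = (0.00, 0.00) ✓; N.y = 0.00, P.y = 0.00 ✓; |NP| = 54.30 ✓; ∠(JP, PN) = 90.00° ✓; |JP| = 4.400 ✓; bearing(J→M) − bearing(J→P) = 58.00° ✓; |JM| = 4.400 ✓; ∠(JM, MK) = 83.10° ✗; |MK| = 13.30 ✓.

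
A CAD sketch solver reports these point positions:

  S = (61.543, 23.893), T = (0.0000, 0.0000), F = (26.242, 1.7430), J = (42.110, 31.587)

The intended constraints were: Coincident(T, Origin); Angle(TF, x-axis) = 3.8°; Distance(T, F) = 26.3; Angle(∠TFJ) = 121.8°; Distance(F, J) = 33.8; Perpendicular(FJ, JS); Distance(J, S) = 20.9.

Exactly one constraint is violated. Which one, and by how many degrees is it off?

Perpendicular(FJ, JS) — off by 6.40°.

T = (0.00, 0.00) ✓; TF at 3.800° ✓; |TF| = 26.30 ✓; ∠TFJ = 121.8° ✓; |FJ| = 33.80 ✓; ∠(FJ, JS) = 83.60° ✗; |JS| = 20.90 ✓.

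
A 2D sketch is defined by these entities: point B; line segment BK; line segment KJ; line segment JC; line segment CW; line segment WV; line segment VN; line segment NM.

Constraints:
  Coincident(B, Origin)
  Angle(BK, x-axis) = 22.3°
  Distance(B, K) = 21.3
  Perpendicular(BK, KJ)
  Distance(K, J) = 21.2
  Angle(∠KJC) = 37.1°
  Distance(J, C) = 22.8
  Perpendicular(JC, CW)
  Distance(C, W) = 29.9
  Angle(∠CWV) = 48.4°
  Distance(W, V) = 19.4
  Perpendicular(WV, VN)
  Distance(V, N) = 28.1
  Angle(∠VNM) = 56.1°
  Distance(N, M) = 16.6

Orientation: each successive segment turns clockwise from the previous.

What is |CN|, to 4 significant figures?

5.759

∠CWV = 48.4° gives WV at -72.20° from the x-axis; with |WV| = 19.4, V = (29.28, 7.339). WV is perpendicular to VN, so VN runs at -162.2°; with |VN| = 28.1, N = (2.523, -1.251). Then |CN| = |N − C| = 5.759.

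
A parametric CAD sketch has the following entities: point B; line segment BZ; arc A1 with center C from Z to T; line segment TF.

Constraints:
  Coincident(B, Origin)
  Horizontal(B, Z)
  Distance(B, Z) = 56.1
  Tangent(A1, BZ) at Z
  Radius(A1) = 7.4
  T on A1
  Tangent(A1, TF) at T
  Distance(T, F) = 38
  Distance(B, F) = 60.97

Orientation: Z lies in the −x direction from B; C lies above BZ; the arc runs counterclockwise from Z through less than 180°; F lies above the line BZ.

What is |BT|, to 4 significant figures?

49.19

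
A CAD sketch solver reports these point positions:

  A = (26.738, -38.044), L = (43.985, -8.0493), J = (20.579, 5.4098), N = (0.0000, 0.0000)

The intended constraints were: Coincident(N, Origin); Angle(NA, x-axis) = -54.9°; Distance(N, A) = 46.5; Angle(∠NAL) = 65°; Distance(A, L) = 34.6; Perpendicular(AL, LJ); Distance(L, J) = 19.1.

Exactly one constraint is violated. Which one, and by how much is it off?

Distance(L, J) = 19.1 — off by 7.90.

N = (0.00, 0.00) ✓; NA at -54.90° ✓; |NA| = 46.50 ✓; ∠NAL = 65.00° ✓; |AL| = 34.60 ✓; ∠(AL, LJ) = 90.00° ✓; |LJ| = 27.00 ✗.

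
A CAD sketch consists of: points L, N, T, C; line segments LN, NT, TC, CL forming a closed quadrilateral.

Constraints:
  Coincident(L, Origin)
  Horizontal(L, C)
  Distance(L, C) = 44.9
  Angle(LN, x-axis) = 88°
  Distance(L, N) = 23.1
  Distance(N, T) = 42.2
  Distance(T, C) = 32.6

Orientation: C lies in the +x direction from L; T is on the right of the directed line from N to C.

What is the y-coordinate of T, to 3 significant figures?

-16.1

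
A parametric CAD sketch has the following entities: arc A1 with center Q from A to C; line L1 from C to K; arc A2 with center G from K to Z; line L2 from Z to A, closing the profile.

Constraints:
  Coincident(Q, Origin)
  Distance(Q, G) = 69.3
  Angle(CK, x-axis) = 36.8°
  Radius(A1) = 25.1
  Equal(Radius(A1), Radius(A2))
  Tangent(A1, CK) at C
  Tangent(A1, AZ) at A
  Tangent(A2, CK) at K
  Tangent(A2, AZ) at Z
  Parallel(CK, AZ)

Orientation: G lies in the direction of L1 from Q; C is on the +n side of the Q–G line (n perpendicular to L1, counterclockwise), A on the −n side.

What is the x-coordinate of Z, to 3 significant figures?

70.5

The slot axis is L1's direction at 36.8°, so u = (cos 36.8°, sin 36.8°) = (0.801, 0.599) and n = (−sin 36.8°, cos 36.8°) = (-0.599, 0.801). Q is at the origin and G lies 69.3 along u from Q, so G = 69.3·u = (55.5, 41.5). Tangency of A1 to both parallel lines with radius 25.1 puts C and A at Q ± 25.1·n: C = (-15.0, 20.1), A = (15.0, -20.1). Equal radii place K and Z the same way about G: K = G + 25.1·n = (40.5, 61.6), Z = G − 25.1·n = (70.5, 21.4). So Z.x = 70.5.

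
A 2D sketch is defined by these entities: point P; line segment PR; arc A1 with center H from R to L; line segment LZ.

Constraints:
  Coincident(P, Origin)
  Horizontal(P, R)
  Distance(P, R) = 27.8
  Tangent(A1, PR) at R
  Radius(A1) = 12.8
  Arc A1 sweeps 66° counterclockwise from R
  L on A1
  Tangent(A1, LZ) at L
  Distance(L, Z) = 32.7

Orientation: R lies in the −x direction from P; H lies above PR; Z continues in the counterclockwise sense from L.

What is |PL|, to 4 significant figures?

17.81

P is at the origin; P and R share the same y with |PR| = 27.8 and R on the −x side, so R = (-27.80, 0.000). Since A1 is tangent to PR there, HR ⟂ PR, so H = R + (0, 12.8) = (-27.80, 12.80). On A1, R sits at bearing -90° from H; a 66° counterclockwise sweep puts L at bearing -24°, so L = H + 12.8·(cos -24°, sin -24°) = (-16.11, 7.594). Then |PL| = |L − P| = 17.81.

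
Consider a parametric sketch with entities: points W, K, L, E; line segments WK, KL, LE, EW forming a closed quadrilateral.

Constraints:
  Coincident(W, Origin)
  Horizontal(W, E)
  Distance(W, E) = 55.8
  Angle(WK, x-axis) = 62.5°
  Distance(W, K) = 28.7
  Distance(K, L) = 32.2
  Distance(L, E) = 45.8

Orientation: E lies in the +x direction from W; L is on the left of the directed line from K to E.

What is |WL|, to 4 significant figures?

58.92

Checks: |KL| = 32.20 ✓; |LE| = 45.80 ✓.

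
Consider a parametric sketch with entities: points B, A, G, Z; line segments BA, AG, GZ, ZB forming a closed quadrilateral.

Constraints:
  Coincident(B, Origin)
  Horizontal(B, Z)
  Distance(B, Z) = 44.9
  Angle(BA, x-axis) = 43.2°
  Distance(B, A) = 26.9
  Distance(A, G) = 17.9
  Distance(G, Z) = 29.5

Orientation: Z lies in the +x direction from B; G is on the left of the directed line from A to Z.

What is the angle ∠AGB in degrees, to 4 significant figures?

7.073°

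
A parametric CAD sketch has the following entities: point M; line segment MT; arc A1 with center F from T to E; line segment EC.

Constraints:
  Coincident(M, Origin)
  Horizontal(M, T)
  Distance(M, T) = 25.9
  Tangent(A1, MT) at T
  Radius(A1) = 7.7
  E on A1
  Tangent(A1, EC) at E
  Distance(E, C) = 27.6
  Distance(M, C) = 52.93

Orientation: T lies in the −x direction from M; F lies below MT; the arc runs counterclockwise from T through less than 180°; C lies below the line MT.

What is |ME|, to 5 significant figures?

33.408

Checks: M = (0.00, 0.00) ✓; |FE| = 7.700 ✓; ∠(FE, EC) = 90.00° ✓; |EC| = 27.60 ✓; |MC| = 52.93 ✓.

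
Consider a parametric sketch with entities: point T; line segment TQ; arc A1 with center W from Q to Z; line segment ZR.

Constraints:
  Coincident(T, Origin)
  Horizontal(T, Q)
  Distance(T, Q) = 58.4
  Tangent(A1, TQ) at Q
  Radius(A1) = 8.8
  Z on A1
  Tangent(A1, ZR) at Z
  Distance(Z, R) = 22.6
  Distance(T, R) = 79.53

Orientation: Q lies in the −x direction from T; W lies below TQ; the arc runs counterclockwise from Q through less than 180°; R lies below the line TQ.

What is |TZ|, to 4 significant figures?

66.79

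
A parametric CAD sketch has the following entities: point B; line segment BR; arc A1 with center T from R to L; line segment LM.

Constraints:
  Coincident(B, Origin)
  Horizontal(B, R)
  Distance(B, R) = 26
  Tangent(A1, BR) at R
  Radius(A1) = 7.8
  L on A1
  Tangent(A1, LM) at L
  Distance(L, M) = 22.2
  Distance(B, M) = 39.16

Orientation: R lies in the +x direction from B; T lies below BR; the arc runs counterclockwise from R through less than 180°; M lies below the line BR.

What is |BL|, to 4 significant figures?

20.79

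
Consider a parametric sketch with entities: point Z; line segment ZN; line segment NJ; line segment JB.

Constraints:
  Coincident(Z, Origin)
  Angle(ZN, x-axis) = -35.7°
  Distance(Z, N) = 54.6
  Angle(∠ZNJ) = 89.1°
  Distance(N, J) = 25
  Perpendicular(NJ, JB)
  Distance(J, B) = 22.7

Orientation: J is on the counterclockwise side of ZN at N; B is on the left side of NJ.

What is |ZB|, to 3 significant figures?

40.0

Z is at the origin; ZN runs at -35.7° with length 54.6, so N = 54.6·(cos -35.7°, sin -35.7°) = (44.3, -31.9). ∠ZNJ = 89.1°, so NJ runs at -35.7° + (180° − 89.1°) = 55.2° from the x-axis; with |NJ| = 25.0, J = N + 25.0·(cos 55.2°, sin 55.2°) = (58.6, -11.3). NJ ⟂ JB; with |JB| = 22.7 on the left of NJ, B = J + 22.7·(-0.821, 0.571) = (40.0, 1.62). Then |ZB| = |B − Z| = 40.0.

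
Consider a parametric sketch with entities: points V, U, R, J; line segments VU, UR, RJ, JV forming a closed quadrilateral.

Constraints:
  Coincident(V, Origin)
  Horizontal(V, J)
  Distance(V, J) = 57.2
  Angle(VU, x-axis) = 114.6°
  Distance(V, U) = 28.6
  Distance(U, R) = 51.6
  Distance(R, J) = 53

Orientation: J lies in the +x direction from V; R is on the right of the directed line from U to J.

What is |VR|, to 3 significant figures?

23.0

Checks: |UR| = 51.60 ✓; |RJ| = 53.00 ✓.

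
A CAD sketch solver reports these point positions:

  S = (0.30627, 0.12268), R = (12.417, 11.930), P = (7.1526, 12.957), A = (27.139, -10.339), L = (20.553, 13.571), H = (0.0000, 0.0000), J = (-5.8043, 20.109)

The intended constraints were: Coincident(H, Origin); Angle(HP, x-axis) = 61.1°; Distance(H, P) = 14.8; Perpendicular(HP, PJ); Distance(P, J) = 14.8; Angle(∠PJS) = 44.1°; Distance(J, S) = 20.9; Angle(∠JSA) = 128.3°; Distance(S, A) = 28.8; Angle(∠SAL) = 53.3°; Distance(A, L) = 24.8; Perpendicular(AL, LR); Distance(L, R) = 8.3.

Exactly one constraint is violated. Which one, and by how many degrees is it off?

Perpendicular(AL, LR) — off by 4.00°.

H = (0.00, 0.00) ✓; HP at 61.10° ✓; |HP| = 14.80 ✓; ∠(HP, PJ) = 90.00° ✓; |PJ| = 14.80 ✓; ∠PJS = 44.10° ✓; |JS| = 20.90 ✓; ∠JSA = 128.3° ✓; |SA| = 28.80 ✓; ∠SAL = 53.30° ✓; |AL| = 24.80 ✓; ∠(AL, LR) = 86.00° ✗; |LR| = 8.300 ✓.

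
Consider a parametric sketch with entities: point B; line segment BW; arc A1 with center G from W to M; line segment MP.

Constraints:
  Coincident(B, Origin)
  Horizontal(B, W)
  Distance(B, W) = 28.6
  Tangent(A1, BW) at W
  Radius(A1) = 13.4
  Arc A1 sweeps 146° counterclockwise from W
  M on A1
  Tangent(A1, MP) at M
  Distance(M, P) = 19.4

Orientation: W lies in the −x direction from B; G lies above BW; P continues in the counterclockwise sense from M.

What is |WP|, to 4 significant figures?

36.39

B is at the origin; BW is horizontal with |BW| = 28.6 and W on the −x side, so W = (-28.60, 0.000). The tangent condition forces GW to be normal to BW, so G = W + (0, 13.4) = (-28.60, 13.40). On A1, W sits at bearing -90° from G; a 146° counterclockwise sweep puts M at bearing 56°, so M = G + 13.4·(cos 56°, sin 56°) = (-21.11, 24.51). A1 meets MP tangentially, so GM is at right angles to MP, so MP runs along (−sin 56°, cos 56°); with |MP| = 19.4, P = (-37.19, 35.36). Then |WP| = |P − W| = 36.39.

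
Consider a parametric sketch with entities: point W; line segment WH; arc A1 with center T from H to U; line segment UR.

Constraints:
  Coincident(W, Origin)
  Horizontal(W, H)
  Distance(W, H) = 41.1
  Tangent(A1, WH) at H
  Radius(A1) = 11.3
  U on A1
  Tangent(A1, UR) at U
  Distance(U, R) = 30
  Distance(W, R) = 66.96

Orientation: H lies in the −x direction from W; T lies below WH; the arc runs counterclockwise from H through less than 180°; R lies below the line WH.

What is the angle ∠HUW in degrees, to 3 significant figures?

32.6°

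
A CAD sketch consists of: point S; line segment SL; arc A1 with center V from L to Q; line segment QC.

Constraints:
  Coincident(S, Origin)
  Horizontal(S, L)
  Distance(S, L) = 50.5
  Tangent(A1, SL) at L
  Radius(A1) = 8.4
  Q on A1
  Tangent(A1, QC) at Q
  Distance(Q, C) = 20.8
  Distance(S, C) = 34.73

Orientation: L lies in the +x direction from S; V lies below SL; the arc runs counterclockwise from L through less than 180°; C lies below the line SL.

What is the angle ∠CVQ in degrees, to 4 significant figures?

68.01°

Checks: S = (0.00, 0.00) ✓; |VQ| = 8.400 ✓; ∠(VQ, QC) = 90.00° ✓; |QC| = 20.80 ✓; |SC| = 34.73 ✓.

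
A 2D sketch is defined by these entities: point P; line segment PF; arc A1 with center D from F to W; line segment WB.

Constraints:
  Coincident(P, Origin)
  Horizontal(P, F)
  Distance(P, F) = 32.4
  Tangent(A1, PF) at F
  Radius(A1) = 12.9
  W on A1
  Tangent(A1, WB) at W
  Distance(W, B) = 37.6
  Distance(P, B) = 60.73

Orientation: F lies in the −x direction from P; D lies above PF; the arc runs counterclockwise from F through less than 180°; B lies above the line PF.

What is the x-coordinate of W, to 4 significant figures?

-20.00

P is at the origin; P and F share the same y with |PF| = 32.4 and F on the −x side, so F = (-32.40, 0.000). The tangent condition forces DF to be normal to PF, so D = F + (0, 12.9) = (-32.40, 12.90). Since DW ⟂ WB (tangency), |DB| = √(12.9² + 37.6²) = 39.75 regardless of where W sits on A1. So B lies on both circle(P, 60.73) and circle(D, 39.75); the above-PF intersection is B = (-30.36, 52.60). W is the foot of the tangent from B: W = (-20.00, 16.45).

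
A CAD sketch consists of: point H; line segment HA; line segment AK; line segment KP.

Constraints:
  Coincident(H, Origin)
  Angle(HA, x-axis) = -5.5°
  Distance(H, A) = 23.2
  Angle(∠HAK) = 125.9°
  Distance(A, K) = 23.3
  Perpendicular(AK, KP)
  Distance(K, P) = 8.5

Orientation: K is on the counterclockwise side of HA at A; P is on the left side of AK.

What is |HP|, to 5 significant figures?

38.312

H is at the origin; HA runs at -5.5° with length 23.2, so A = 23.2·(cos -5.5°, sin -5.5°) = (23.093, -2.2236). ∠HAK = 125.9°, so AK runs at -5.5° + (180° − 125.9°) = 48.600° from the x-axis; with |AK| = 23.3, K = A + 23.3·(cos 48.600°, sin 48.600°) = (38.502, 15.254). The perpendicularity gives KP at right angles to AK; with |KP| = 8.5 on the left of AK, P = K + 8.5·(-0.75011, 0.66131) = (32.126, 20.875). Then |HP| = |P − H| = 38.312.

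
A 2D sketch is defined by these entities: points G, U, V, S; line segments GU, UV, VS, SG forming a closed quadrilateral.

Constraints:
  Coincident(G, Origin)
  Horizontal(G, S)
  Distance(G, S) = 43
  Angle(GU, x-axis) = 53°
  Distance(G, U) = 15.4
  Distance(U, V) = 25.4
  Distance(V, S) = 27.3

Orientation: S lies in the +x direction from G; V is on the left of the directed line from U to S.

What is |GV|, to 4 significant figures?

39.98

Checks: |UV| = 25.40 ✓; |VS| = 27.30 ✓.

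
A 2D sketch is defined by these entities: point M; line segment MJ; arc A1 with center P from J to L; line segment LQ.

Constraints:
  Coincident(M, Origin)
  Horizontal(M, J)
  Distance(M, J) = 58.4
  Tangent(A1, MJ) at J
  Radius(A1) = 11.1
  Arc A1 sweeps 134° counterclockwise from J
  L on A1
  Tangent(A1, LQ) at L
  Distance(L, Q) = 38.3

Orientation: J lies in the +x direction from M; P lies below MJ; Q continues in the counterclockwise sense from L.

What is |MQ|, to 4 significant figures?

89.90

M is at the origin; MJ is horizontal with |MJ| = 58.4 and J on the +x side, so J = (58.40, 0.000). Since A1 is tangent to MJ there, PJ ⟂ MJ, so P = J + (0, -11.1) = (58.40, -11.10). On A1, J sits at bearing 90° from P; a 134° counterclockwise sweep puts L at bearing 224°, so L = P + 11.1·(cos 224°, sin 224°) = (50.42, -18.81). Since A1 is tangent to LQ there, PL ⟂ LQ, so LQ runs along (−sin 224°, cos 224°); with |LQ| = 38.3, Q = (77.02, -46.36). Then |MQ| = |Q − M| = 89.90.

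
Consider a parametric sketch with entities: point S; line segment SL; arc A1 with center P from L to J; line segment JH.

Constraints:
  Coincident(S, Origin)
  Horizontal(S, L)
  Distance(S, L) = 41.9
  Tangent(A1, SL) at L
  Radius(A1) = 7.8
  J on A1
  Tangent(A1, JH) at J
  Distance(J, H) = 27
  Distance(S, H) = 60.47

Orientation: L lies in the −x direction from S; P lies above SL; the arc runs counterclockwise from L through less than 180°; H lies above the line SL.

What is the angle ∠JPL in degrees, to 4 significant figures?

121.6°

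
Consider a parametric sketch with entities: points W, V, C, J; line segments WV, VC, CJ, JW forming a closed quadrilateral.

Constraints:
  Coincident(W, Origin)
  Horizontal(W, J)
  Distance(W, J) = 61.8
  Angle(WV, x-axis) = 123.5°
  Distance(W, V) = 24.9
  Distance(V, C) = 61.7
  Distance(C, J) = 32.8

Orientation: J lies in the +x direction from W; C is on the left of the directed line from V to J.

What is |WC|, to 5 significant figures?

55.752

Checks: W = (0.00, 0.00) ✓; |VC| = 61.70 ✓; |CJ| = 32.80 ✓.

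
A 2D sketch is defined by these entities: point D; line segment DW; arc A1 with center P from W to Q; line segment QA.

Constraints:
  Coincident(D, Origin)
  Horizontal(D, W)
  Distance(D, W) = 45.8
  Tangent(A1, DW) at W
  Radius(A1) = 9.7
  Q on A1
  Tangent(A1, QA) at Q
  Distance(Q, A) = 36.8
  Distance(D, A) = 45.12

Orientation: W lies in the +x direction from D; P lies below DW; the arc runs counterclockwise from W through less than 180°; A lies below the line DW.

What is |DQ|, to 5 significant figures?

37.382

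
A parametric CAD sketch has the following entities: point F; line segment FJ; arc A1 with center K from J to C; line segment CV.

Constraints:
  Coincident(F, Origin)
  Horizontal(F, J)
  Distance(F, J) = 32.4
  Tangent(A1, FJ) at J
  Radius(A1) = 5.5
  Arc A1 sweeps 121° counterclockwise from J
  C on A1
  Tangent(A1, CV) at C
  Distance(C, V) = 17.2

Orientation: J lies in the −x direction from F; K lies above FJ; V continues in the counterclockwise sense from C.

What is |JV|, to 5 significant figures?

23.445

On A1, J sits at bearing -90° from K; a 121° counterclockwise sweep puts C at bearing 31°, so C = K + 5.5·(cos 31°, sin 31°) = (-27.686, 8.3327). A1 meets CV tangentially, so KC is at right angles to CV, so CV runs along (−sin 31°, cos 31°); with |CV| = 17.2, V = (-36.544, 23.076). Then |JV| = |V − J| = 23.445.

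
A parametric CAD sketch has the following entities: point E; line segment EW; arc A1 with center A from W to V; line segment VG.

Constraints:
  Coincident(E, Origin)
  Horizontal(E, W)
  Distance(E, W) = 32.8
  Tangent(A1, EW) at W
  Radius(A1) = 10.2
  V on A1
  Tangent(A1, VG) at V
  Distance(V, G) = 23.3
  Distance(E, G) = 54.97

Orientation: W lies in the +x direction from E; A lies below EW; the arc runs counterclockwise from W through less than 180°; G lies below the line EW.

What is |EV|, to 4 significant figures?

31.74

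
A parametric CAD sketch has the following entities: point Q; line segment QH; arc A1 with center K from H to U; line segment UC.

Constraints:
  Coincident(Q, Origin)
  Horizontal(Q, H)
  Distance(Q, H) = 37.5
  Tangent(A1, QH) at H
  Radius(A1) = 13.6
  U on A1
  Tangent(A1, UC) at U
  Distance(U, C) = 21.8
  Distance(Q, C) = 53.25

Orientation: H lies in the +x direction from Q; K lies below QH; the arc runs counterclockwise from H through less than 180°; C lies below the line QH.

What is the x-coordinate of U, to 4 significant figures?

25.56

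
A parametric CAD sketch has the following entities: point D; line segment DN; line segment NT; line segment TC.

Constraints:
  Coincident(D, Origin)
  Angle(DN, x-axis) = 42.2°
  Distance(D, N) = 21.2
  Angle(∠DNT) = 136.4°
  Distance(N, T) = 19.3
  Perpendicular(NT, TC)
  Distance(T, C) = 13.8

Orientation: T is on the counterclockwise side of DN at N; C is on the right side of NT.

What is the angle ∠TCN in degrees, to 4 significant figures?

54.43°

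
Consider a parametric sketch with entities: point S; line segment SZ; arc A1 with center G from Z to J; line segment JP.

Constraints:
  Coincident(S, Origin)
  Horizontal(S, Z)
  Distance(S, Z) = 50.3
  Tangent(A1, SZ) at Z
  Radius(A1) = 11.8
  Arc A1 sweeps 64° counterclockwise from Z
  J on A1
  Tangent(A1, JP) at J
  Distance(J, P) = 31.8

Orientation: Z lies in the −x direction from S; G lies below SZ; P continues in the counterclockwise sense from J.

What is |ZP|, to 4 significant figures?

42.92

On A1, Z sits at bearing 90° from G; a 64° counterclockwise sweep puts J at bearing 154°, so J = G + 11.8·(cos 154°, sin 154°) = (-60.91, -6.627). Tangency of A1 to JP means the radius GJ is perpendicular to JP, so JP runs along (−sin 154°, cos 154°); with |JP| = 31.8, P = (-74.85, -35.21). Then |ZP| = |P − Z| = 42.92.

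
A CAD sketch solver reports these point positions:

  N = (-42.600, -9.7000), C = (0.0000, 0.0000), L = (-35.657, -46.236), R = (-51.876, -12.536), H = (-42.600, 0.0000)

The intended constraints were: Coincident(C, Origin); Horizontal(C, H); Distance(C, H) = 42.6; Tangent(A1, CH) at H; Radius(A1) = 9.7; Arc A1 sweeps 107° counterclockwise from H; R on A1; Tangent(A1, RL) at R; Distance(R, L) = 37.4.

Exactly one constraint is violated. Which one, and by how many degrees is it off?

Tangent(A1, RL) at R — off by 8.70°.

C = (0.00, 0.00) ✓; C.y = 0.00, H.y = 0.00 ✓; |CH| = 42.60 ✓; ∠(NH, HC) = 90.00° ✓; |NH| = 9.700 ✓; bearing(N→R) − bearing(N→H) = 107.0° ✓; |NR| = 9.700 ✓; ∠(NR, RL) = 81.30° ✗; |RL| = 37.40 ✓.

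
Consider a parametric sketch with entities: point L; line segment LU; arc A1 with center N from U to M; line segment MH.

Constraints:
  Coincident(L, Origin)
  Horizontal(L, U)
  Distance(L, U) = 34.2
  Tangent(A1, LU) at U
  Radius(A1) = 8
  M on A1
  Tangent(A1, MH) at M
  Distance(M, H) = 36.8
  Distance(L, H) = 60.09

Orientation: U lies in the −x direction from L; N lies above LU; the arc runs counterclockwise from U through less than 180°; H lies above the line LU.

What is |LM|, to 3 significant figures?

28.8

Checks: L.y = 0.00, U.y = 0.00 ✓; |NM| = 8.000 ✓; ∠(NM, MH) = 90.00° ✓; |MH| = 36.80 ✓; |LH| = 60.09 ✓.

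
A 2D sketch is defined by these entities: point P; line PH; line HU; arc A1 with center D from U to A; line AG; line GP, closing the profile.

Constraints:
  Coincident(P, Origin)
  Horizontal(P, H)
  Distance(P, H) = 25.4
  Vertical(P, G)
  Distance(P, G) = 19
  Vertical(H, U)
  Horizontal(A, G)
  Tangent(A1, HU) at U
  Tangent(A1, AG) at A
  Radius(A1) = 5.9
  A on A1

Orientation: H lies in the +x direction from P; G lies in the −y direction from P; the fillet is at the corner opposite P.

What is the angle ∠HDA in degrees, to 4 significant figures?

155.8°

The virtual corner opposite P is at (25.40, -19.00). A1 meets HU tangentially, so DU is at right angles to HU and since A1 is tangent to AG there, DA ⟂ AG, with radius 5.9, so the center D sits 5.9 in from both sides at D = (19.50, -13.10). That places the tangent points at U = (25.40, -13.10) on HU and A = (19.50, -19.00) on AG. Then cos ∠HDA = DH·DA / (|DH||DA|), giving 155.8°.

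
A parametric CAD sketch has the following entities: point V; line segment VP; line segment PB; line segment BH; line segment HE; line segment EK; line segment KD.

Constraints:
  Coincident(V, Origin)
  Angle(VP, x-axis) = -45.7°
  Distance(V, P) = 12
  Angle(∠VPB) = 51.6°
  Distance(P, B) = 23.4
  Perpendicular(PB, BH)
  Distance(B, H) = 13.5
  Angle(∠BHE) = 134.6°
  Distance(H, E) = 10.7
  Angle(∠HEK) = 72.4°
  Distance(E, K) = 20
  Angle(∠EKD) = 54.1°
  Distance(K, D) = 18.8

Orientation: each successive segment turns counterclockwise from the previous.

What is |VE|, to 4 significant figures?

14.29

PB ⟂ BH, so BH runs at 172.7°; with |BH| = 13.5, H = (-2.036, 16.34). ∠BHE = 134.6° gives HE at -141.9° from the x-axis; with |HE| = 10.7, E = (-10.46, 9.735). Then |VE| = |E − V| = 14.29.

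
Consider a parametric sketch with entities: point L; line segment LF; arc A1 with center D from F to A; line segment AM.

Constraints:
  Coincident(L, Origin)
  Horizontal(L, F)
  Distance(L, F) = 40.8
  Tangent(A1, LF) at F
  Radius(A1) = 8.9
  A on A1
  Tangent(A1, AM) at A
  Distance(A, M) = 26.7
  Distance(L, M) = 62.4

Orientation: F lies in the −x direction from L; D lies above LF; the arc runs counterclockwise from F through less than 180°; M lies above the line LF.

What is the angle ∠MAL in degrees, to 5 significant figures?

154.84°

L is at the origin; LF is horizontal with |LF| = 40.8 and F on the −x side, so F = (-40.800, 0.0000). The tangent condition forces DF to be normal to LF, so D = F + (0, 8.9) = (-40.800, 8.9000). Since DA ⟂ AM (tangency), |DM| = √(8.9² + 26.7²) = 28.144 regardless of where A sits on A1. So M lies on both circle(L, 62.4) and circle(D, 28.144); the above-LF intersection is M = (-51.788, 34.811). A is the foot of the tangent from M: A = (-34.126, 14.787).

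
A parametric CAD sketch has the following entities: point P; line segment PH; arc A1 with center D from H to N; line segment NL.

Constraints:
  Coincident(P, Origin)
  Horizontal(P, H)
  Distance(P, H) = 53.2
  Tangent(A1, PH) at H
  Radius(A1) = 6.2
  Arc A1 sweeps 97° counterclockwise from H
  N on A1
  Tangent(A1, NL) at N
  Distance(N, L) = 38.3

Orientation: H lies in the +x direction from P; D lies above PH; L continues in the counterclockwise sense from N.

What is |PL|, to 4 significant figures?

70.80

On A1, H sits at bearing -90° from D; a 97° counterclockwise sweep puts N at bearing 7°, so N = D + 6.2·(cos 7°, sin 7°) = (59.35, 6.956). Since A1 is tangent to NL there, DN ⟂ NL, so NL runs along (−sin 7°, cos 7°); with |NL| = 38.3, L = (54.69, 44.97). Then |PL| = |L − P| = 70.80.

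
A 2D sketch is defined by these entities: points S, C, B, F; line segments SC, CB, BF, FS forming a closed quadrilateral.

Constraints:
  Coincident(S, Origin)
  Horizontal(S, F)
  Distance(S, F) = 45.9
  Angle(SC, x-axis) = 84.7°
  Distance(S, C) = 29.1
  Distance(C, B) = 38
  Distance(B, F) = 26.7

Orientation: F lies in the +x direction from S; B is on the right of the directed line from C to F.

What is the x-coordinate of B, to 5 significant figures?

19.675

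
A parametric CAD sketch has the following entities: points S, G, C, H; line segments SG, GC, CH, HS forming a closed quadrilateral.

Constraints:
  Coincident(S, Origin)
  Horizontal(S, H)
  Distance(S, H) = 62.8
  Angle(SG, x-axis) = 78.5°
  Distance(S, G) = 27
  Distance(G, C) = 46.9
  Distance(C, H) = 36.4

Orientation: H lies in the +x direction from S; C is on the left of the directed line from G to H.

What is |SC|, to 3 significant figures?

62.1

Checks: S = (0.00, 0.00) ✓; |GC| = 46.90 ✓; |CH| = 36.40 ✓.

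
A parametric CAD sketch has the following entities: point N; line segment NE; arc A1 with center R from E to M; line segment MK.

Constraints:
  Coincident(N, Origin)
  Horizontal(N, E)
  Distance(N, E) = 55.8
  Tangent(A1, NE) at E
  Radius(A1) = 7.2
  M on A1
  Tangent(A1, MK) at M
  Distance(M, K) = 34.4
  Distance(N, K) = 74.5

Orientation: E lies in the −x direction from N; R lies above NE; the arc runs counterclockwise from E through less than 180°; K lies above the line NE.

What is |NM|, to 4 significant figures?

50.07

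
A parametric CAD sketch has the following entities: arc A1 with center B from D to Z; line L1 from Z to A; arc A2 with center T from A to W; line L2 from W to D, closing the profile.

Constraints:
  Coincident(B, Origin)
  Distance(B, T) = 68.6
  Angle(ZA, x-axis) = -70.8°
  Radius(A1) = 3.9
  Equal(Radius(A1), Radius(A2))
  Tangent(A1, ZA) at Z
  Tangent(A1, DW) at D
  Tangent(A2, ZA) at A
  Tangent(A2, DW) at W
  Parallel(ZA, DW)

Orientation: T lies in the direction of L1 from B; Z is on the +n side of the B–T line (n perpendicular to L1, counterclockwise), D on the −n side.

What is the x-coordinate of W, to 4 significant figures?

18.88

Tangency of A1 to both parallel lines with radius 3.9 puts Z and D at B ± 3.9·n: Z = (3.683, 1.283), D = (-3.683, -1.283). Equal radii place A and W the same way about T: A = T + 3.9·n = (26.24, -63.50), W = T − 3.9·n = (18.88, -66.07). So W.x = 18.88.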